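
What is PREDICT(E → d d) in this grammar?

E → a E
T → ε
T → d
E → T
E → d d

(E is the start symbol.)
{ 'd' }

PREDICT(E → d d) = (FIRST(RHS) \ {ε}) ∪ (FOLLOW(E) if ε ∈ FIRST(RHS), i.e. RHS ⇒* ε)
FIRST(d d) = { 'd' }
ε ∉ FIRST(d d), so FOLLOW(E) is not added.
PREDICT(E → d d) = { 'd' }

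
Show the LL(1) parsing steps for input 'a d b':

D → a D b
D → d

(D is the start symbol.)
Stack is shown with the top on the left.

Stack    Input    Action
------------------------
D $      a d b $  output D → a D b
a D b $  a d b $  match 'a'
D b $    d b $    output D → d
d b $    d b $    match 'd'
b $      b $      match 'b'
$        $        accept

The string is accepted.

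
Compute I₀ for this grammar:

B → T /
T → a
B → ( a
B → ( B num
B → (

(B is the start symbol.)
{ [B → . ( B num], [B → . ( a], [B → . (], [B → . T /], [B' → . B], [T → . a] }

First, augment the grammar with B' → B
I₀ = CLOSURE({ [B' → . B] }):
  [B' → . B] has the dot before B: add [B → . T /], [B → . ( a], [B → . ( B num], [B → . (]
  [B → . T /] has the dot before T: add [T → . a]
No further items can be added.

I₀ = { [B → . ( B num], [B → . ( a], [B → . (], [B → . T /], [B' → . B], [T → . a] }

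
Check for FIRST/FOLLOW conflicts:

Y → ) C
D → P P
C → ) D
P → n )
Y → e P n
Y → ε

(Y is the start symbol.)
No FIRST/FOLLOW conflicts.

Nullable non-terminals: Y.

Y: nullable alternative(s) Y → ε; FOLLOW(Y) = { $ }
  Y → ) C: FIRST \ {ε} = { ')' } — disjoint from FOLLOW(Y)
  Y → e P n: FIRST \ {ε} = { 'e' } — disjoint from FOLLOW(Y)
  Y → ε: FIRST \ {ε} = { } — this is the only nullable alternative, skip

C, D, P have no nullable alternative, so no FIRST/FOLLOW check is needed there.

No FIRST/FOLLOW conflicts found.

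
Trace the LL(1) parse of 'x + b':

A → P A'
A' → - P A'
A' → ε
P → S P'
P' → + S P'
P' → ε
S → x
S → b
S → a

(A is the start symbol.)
Stack is shown with the top on the left.

Stack        Input    Action
----------------------------
A $          x + b $  output A → P A'
P A' $       x + b $  output P → S P'
S P' A' $    x + b $  output S → x
x P' A' $    x + b $  match 'x'
P' A' $      + b $    output P' → + S P'
+ S P' A' $  + b $    match '+'
S P' A' $    b $      output S → b
b P' A' $    b $      match 'b'
P' A' $      $        output P' → ε
A' $         $        output A' → ε
$            $        accept

The string is accepted.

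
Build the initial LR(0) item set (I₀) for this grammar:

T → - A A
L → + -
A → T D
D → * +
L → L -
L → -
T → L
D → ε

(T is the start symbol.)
First, augment the grammar with T' → T
I₀ = CLOSURE({ [T' → . T] }):
  [T' → . T] has the dot before T: add [T → . - A A], [T → . L]
  [T → . L] has the dot before L: add [L → . + -], [L → . L -], [L → . -]
No further items can be added.

I₀ = { [L → . + -], [L → . -], [L → . L -], [T → . - A A], [T → . L], [T' → . T] }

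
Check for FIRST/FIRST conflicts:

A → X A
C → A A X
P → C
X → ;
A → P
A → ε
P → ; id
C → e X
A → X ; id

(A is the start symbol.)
Yes. A → X A / A → P on { ';' }; A → X A / A → X ';' id on { ';' }; A → P / A → X ';' id on { ';' }; C → A A X / C → e X on { 'e' }; P → C / P → ';' id on { ';' }

A FIRST/FIRST conflict occurs when two productions N → α and N → β for the same non-terminal have FIRST(α) ∩ FIRST(β) ≠ ∅ (with ε ∈ FIRST of a nullable right-hand side, so two nullable alternatives also conflict).

FIRST sets of the non-terminals at (or reachable through a nullable prefix from) the front of some alternative:
  FIRST(X) = { ';' }
  FIRST(P) = { ';', 'e' }
  FIRST(A) = { ';', 'e', ε }
  FIRST(C) = { ';', 'e' }

Productions for A:
  A → X A: FIRST = { ';' }
  A → P: FIRST = { ';', 'e' }
  A → ε: FIRST = { ε }
  A → X ; id: FIRST = { ';' }
Productions for C:
  C → A A X: FIRST = { ';', 'e' }
  C → e X: FIRST = { 'e' }
Productions for P:
  P → C: FIRST = { ';', 'e' }
  P → ; id: FIRST = { ';' }
X has only one production, so no FIRST/FIRST conflict is possible there.

Conflict for A: A → X A and A → P
  Overlap: { ';' }
Conflict for A: A → X A and A → X ; id
  Overlap: { ';' }
Conflict for A: A → P and A → X ; id
  Overlap: { ';' }
Conflict for C: C → A A X and C → e X
  Overlap: { 'e' }
Conflict for P: P → C and P → ; id
  Overlap: { ';' }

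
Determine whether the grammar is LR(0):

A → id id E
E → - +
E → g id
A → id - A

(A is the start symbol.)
Yes, the grammar is LR(0)

Augment with A' → A and build the canonical LR(0) collection (I0 = CLOSURE({[A' → . A]}), then GOTO on every symbol after a dot until no new states appear). It has 11 states:
  I0: { [A → . id - A], [A → . id id E], [A' → . A] }  — shift
  I1: { [A' → A .] }  — accept
  I2: { [A → id . - A], [A → id . id E] }  — shift
  I3: { [A → . id - A], [A → . id id E], [A → id - . A] }  — shift
  I4: { [A → id id . E], [E → . - +], [E → . g id] }  — shift
  I5: { [E → - . +] }  — shift
  I6: { [A → id id E .] }  — reduce
  I7: { [E → g . id] }  — shift
  I8: { [E → g id .] }  — reduce
  I9: { [E → - + .] }  — reduce
  I10: { [A → id - A .] }  — reduce

Every state is either a pure shift/goto state or contains exactly one complete item and nothing to shift — no conflicts. The grammar is LR(0).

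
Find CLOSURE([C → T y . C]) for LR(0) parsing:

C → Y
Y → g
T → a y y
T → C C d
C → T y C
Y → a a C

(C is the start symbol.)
{ [C → . T y C], [C → . Y], [C → T y . C], [T → . C C d], [T → . a y y], [Y → . a a C], [Y → . g] }

To compute CLOSURE, for each item [A → α.Bβ] where B is a non-terminal, add [B → .γ] for all productions B → γ; repeat for the newly added items until nothing changes.

Start with: [C → T y . C]
  [C → T y . C] has the dot before C: add [C → . Y], [C → . T y C]
  [C → . Y] has the dot before Y: add [Y → . g], [Y → . a a C]
  [C → . T y C] has the dot before T: add [T → . a y y], [T → . C C d]
No further items can be added.

CLOSURE = { [C → . T y C], [C → . Y], [C → T y . C], [T → . C C d], [T → . a y y], [Y → . a a C], [Y → . g] }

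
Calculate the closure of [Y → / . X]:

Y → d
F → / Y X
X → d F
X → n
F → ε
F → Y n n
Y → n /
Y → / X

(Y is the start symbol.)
Start with: [Y → / . X]
  [Y → / . X] has the dot before X: add [X → . d F], [X → . n]
No further items can be added.

CLOSURE = { [X → . d F], [X → . n], [Y → / . X] }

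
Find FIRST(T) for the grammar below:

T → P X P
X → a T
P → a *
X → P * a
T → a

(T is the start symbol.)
{ 'a' }

FIRST sets of the other non-terminals involved (by the same procedure, iterated to a fixed point):
  FIRST(P) = { 'a' }

From T → P X P:
  - P is a non-terminal: add FIRST(P) \ {ε} = { 'a' }
    P is not nullable, so stop
From T → a:
  - a is a terminal: add 'a' and stop

Collecting: FIRST(T) = { 'a' }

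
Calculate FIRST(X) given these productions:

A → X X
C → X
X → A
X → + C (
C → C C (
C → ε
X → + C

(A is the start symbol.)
To compute FIRST(X), examine every production with X on the left-hand side, reading each right-hand side left to right until a non-nullable symbol is reached.

FIRST sets of the other non-terminals involved (by the same procedure, iterated to a fixed point):
  FIRST(A) = { '+' }

From X → A:
  - A is a non-terminal: add FIRST(A) \ {ε} = { '+' }
    A is not nullable, so stop
From X → + C (:
  - '+' is a terminal: add '+' and stop
From X → + C:
  - '+' is a terminal: add '+' and stop

Collecting: FIRST(X) = { '+' }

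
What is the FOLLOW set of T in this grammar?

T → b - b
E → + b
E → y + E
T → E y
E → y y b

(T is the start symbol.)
{ $ }

T is the start symbol, so $ ∈ FOLLOW(T).
T does not occur on any right-hand side.

Taking the union: FOLLOW(T) = { $ }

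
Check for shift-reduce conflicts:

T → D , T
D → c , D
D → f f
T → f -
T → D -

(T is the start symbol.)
No shift-reduce conflicts

A shift-reduce conflict occurs when an LR(0) state has both:
  - a complete (reduce) item [A → α .] (dot at the end), and
  - a shift item [B → β . c γ] (dot before a terminal).

Augment with T' → T and build the canonical LR(0) collection (I0 = CLOSURE({[T' → . T]}), then GOTO on every symbol after a dot until no new states appear). It has 13 states:
  I0: { [D → . c , D], [D → . f f], [T → . D , T], [T → . D -], [T → . f -], [T' → . T] }  — shift
  I1: { [T → D . , T], [T → D . -] }  — shift
  I2: { [T' → T .] }  — accept
  I3: { [D → c . , D] }  — shift
  I4: { [D → f . f], [T → f . -] }  — shift
  I5: { [T → f - .] }  — reduce
  I6: { [D → f f .] }  — reduce
  I7: { [D → . c , D], [D → . f f], [D → c , . D] }  — shift
  I8: { [D → c , D .] }  — reduce
  I9: { [D → f . f] }  — shift
  I10: { [D → . c , D], [D → . f f], [T → . D , T], [T → . D -], [T → . f -], [T → D , . T] }  — shift
  I11: { [T → D - .] }  — reduce
  I12: { [T → D , T .] }  — reduce

No state contains both a complete item and a shift item.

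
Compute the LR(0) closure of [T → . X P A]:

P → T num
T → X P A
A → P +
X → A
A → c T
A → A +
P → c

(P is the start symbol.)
Start with: [T → . X P A]
  [T → . X P A] has the dot before X: add [X → . A]
  [X → . A] has the dot before A: add [A → . P +], [A → . c T], [A → . A +]
  [A → . P +] has the dot before P: add [P → . T num], [P → . c]
  [P → . T num] has the dot before T: all T-items already present
No further items can be added.

CLOSURE = { [A → . A +], [A → . P +], [A → . c T], [P → . T num], [P → . c], [T → . X P A], [X → . A] }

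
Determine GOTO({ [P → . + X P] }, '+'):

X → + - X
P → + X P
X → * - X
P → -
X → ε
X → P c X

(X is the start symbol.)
{ [P → + . X P], [P → . + X P], [P → . -], [X → . * - X], [X → . + - X], [X → . P c X], [X → .] }

GOTO(I, '+') = CLOSURE({ [A → αX.β] : [A → α.Xβ] ∈ I, X = '+' })

Items with dot before '+', with the dot advanced:
  [P → . + X P] → [P → + . X P]
Closure of the advanced items:
  [P → + . X P] has the dot before X: add [X → . + - X], [X → . * - X], [X → .], [X → . P c X]
  [X → . P c X] has the dot before P: add [P → . + X P], [P → . -]

GOTO = { [P → + . X P], [P → . + X P], [P → . -], [X → . * - X], [X → . + - X], [X → . P c X], [X → .] }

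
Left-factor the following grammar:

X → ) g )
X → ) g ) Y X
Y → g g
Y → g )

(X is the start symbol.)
Left-factoring transforms A → αβ₁ | αβ₂ into A → αA' and A' → β₁ | β₂
(α is the longest common prefix among the alternatives). Repeat until
no nonterminal has two alternatives with a common prefix.

Round 1: X has alternatives sharing prefix ') g )'. Introduce X': X → ) g ) X'
  Add: X' → ε
  Add: X' → Y X

Round 2: Y has alternatives sharing prefix 'g'. Introduce Y': Y → g Y'
  Add: Y' → g
  Add: Y' → )

No remaining common prefixes — done.

Resulting grammar:
X → ) g ) X'
X' → ε
X' → Y X
Y → g Y'
Y' → g
Y' → )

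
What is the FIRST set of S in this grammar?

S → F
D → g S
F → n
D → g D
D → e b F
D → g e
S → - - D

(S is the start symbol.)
To compute FIRST(S), examine every production with S on the left-hand side, reading each right-hand side left to right until a non-nullable symbol is reached.

FIRST sets of the other non-terminals involved (by the same procedure, iterated to a fixed point):
  FIRST(F) = { 'n' }

From S → F:
  - F is a non-terminal: add FIRST(F) \ {ε} = { 'n' }
    F is not nullable, so stop
From S → - - D:
  - '-' is a terminal: add '-' and stop

Collecting: FIRST(S) = { '-', 'n' }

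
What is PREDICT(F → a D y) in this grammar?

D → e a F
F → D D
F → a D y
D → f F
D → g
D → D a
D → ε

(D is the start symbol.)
{ 'a' }

PREDICT(F → a D y) = (FIRST(RHS) \ {ε}) ∪ (FOLLOW(F) if ε ∈ FIRST(RHS), i.e. RHS ⇒* ε)
FIRST(a D y) = { 'a' }
ε ∉ FIRST(a D y), so FOLLOW(F) is not added.
PREDICT(F → a D y) = { 'a' }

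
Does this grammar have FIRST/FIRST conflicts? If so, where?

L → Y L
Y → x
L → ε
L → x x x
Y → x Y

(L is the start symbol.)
Yes. L → Y L / L → x x x on { 'x' }; Y → x / Y → x Y on { 'x' }

A FIRST/FIRST conflict occurs when two productions N → α and N → β for the same non-terminal have FIRST(α) ∩ FIRST(β) ≠ ∅ (with ε ∈ FIRST of a nullable right-hand side, so two nullable alternatives also conflict).

FIRST sets of the non-terminals at (or reachable through a nullable prefix from) the front of some alternative:
  FIRST(Y) = { 'x' }

Productions for L:
  L → Y L: FIRST = { 'x' }
  L → ε: FIRST = { ε }
  L → x x x: FIRST = { 'x' }
Productions for Y:
  Y → x: FIRST = { 'x' }
  Y → x Y: FIRST = { 'x' }

Conflict for L: L → Y L and L → x x x
  Overlap: { 'x' }
Conflict for Y: Y → x and Y → x Y
  Overlap: { 'x' }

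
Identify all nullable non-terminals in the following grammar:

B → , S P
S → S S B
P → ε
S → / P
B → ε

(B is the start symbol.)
A non-terminal is nullable if it can derive ε (the empty string): either it has an ε-production, or it has a production whose right-hand side consists entirely of nullable non-terminals.

ε-productions: P → ε, B → ε
So P, B are immediately nullable.
No further non-terminal can be added: every production for the remaining non-terminals contains a terminal or a non-nullable non-terminal.
Nullable = { 'B', 'P' }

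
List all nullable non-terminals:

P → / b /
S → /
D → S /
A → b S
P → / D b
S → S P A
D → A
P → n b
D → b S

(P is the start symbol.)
None

A non-terminal is nullable if it can derive ε (the empty string): either it has an ε-production, or it has a production whose right-hand side consists entirely of nullable non-terminals.

There are no ε-productions, so no non-terminal can derive ε.
No non-terminals are nullable.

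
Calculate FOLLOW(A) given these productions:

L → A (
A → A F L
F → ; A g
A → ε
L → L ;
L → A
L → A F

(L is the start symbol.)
To compute FOLLOW(A), find every occurrence of A on a right-hand side N → α A β: add FIRST(β) \ {ε}, and if β is empty or nullable also add FOLLOW(N). Iterate to a fixed point.

In L → A (: A is followed by '(', add FIRST('(') \ {ε} = { '(' }
In A → A F L: A is followed by F L, add FIRST(F L) \ {ε} = { ';' }
In F → ; A g: A is followed by g, add FIRST(g) \ {ε} = { 'g' }
In L → A: A is at the end, add FOLLOW(L)
In L → A F: A is followed by F, add FIRST(F) \ {ε} = { ';' }

The FOLLOW sets referred to above (computed the same way, to a fixed point):
  FOLLOW(L) = { $, '(', ';', 'g' }

Taking the union: FOLLOW(A) = { $, '(', ';', 'g' }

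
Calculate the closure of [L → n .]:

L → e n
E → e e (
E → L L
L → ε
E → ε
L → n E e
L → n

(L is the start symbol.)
{ [L → n .] }

To compute CLOSURE, for each item [A → α.Bβ] where B is a non-terminal, add [B → .γ] for all productions B → γ; repeat for the newly added items until nothing changes.

Start with: [L → n .]
The dot is at the end, so nothing is added.

CLOSURE = { [L → n .] }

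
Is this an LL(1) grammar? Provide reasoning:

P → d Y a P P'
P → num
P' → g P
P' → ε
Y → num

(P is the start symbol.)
A grammar is LL(1) if for each non-terminal N with multiple productions, the predict sets of those productions are pairwise disjoint, where PREDICT(N → α) = (FIRST(α) \ {ε}) ∪ (FOLLOW(N) if α ⇒* ε).

Relevant sets:
  FOLLOW(P') = { $, 'g' }

For P:
  PREDICT(P → d Y a P P') = { 'd' }
  PREDICT(P → num) = { 'num' }
For P':
  PREDICT(P' → g P) = { 'g' }
  PREDICT(P' → ε) = { $, 'g' }
Y has a single production, so nothing to check there.

Conflict found: Predict set conflict for P': { 'g' }
The grammar is NOT LL(1).

Answer: No. Predict set conflict for P': { 'g' }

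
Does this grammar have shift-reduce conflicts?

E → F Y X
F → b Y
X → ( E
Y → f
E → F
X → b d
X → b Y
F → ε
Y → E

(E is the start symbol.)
A shift-reduce conflict occurs when an LR(0) state has both:
  - a complete (reduce) item [A → α .] (dot at the end), and
  - a shift item [B → β . c γ] (dot before a terminal).

Augment with E' → E and build the canonical LR(0) collection (I0 = CLOSURE({[E' → . E]}), then GOTO on every symbol after a dot until no new states appear). It has 14 states:
  I0: { [E → . F Y X], [E → . F], [E' → . E], [F → . b Y], [F → .] }  — shift, reduce
  I1: { [E' → E .] }  — accept
  I2: { [E → . F Y X], [E → . F], [E → F . Y X], [E → F .], [F → . b Y], [F → .], [Y → . E], [Y → . f] }  — shift, 2 reduces
  I3: { [E → . F Y X], [E → . F], [F → . b Y], [F → .], [F → b . Y], [Y → . E], [Y → . f] }  — shift, reduce
  I4: { [Y → E .] }  — reduce
  I5: { [F → b Y .] }  — reduce
  I6: { [Y → f .] }  — reduce
  I7: { [E → F Y . X], [X → . ( E], [X → . b Y], [X → . b d] }  — shift
  I8: { [E → . F Y X], [E → . F], [F → . b Y], [F → .], [X → ( . E] }  — shift, reduce
  I9: { [E → F Y X .] }  — reduce
  I10: { [E → . F Y X], [E → . F], [F → . b Y], [F → .], [X → b . Y], [X → b . d], [Y → . E], [Y → . f] }  — shift, reduce
  I11: { [X → b Y .] }  — reduce
  I12: { [X → b d .] }  — reduce
  I13: { [X → ( E .] }  — reduce

I0 contains reduce item [F → .] and shift item [F → . b Y] — shift-reduce conflict.
I2 contains reduce items [E → F .], [F → .] and shift items [F → . b Y], [Y → . f] — shift-reduce conflict.
I3 contains reduce item [F → .] and shift items [F → . b Y], [Y → . f] — shift-reduce conflict.
I8 contains reduce item [F → .] and shift item [F → . b Y] — shift-reduce conflict.
I10 contains reduce item [F → .] and shift items [F → . b Y], [X → b . d], [Y → . f] — shift-reduce conflict.

Answer: Yes — I0: [F → .] vs [F → . b Y]; I2: [E → F .] vs [F → . b Y]; I3: [F → .] vs [F → . b Y]; I8: [F → .] vs [F → . b Y]; I10: [F → .] vs [F → . b Y]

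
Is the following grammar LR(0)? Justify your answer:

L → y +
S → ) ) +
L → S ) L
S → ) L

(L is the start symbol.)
A grammar is LR(0) if no state in the canonical LR(0) collection has:
  - both a shift item (dot before a terminal) and a complete item (shift-reduce conflict), or
  - two or more complete items (reduce-reduce conflict; the accept item [L' → L .] counts as a complete item here).

Augment with L' → L and build the canonical LR(0) collection (I0 = CLOSURE({[L' → . L]}), then GOTO on every symbol after a dot until no new states appear). It has 11 states:
  I0: { [L → . S ) L], [L → . y +], [L' → . L], [S → . ) ) +], [S → . ) L] }  — shift
  I1: { [L → . S ) L], [L → . y +], [S → ) . ) +], [S → ) . L], [S → . ) ) +], [S → . ) L] }  — shift
  I2: { [L' → L .] }  — accept
  I3: { [L → S . ) L] }  — shift
  I4: { [L → y . +] }  — shift
  I5: { [L → y + .] }  — reduce
  I6: { [L → . S ) L], [L → . y +], [L → S ) . L], [S → . ) ) +], [S → . ) L] }  — shift
  I7: { [L → S ) L .] }  — reduce
  I8: { [L → . S ) L], [L → . y +], [S → ) ) . +], [S → ) . ) +], [S → ) . L], [S → . ) ) +], [S → . ) L] }  — shift
  I9: { [S → ) L .] }  — reduce
  I10: { [S → ) ) + .] }  — reduce

Every state is either a pure shift/goto state or contains exactly one complete item and nothing to shift — no conflicts. The grammar is LR(0).

Answer: Yes, the grammar is LR(0)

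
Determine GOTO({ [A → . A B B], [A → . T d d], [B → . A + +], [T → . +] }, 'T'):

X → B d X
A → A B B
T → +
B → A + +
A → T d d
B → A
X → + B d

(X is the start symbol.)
GOTO(I, 'T') = CLOSURE({ [A → αX.β] : [A → α.Xβ] ∈ I, X = 'T' })

Items with dot before 'T', with the dot advanced:
  [A → . T d d] → [A → T . d d]
Closure adds nothing (no advanced item has the dot before a non-terminal).

GOTO = { [A → T . d d] }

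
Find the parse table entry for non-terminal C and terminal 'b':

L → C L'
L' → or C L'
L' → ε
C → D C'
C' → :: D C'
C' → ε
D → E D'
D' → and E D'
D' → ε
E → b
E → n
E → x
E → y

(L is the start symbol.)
C → D C'

To find M[C, 'b'], we find productions for C where 'b' is in the predict set (PREDICT(N → α) = (FIRST(α) \ {ε}) ∪ (FOLLOW(N) if α ⇒* ε)).

Relevant sets:
  FIRST(D) = { 'b', 'n', 'x', 'y' }

C → D C': PREDICT = { 'b', 'n', 'x', 'y' }
  'b' is in predict set, so this production goes in M[C, 'b']

M[C, 'b'] = C → D C'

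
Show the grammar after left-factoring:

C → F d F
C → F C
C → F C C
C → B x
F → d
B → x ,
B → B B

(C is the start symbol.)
C → F C'
C' → d F
C' → C C''
C'' → ε
C'' → C
C → B x
F → d
B → x ,
B → B B

Left-factoring transforms A → αβ₁ | αβ₂ into A → αA' and A' → β₁ | β₂
(α is the longest common prefix among the alternatives). Repeat until
no nonterminal has two alternatives with a common prefix.

Round 1: C has alternatives sharing prefix 'F'. Introduce C': C → F C'
  Add: C' → d F
  Add: C' → C
  Add: C' → C C

Round 2: C' has alternatives sharing prefix 'C'. Introduce C'': C' → C C''
  Add: C'' → ε
  Add: C'' → C

No remaining common prefixes — done.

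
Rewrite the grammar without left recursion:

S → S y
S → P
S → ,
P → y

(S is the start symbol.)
S → P S'
S → , S'
S' → y S'
S' → ε
P → y

S is directly left-recursive. The standard transformation for
  A → A α₁ | ... | A α_m | β₁ | ... | β_n
is
  A  → β₁ A' | ... | β_n A'
  A' → α₁ A' | ... | α_m A' | ε

S → P becomes S → P S'
S → , becomes S → , S'
S → S y becomes S' → y S'
Add S' → ε

Productions for other non-terminals are unchanged:
  P → y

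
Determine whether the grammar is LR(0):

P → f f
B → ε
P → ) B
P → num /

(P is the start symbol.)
A grammar is LR(0) if no state in the canonical LR(0) collection has:
  - both a shift item (dot before a terminal) and a complete item (shift-reduce conflict), or
  - two or more complete items (reduce-reduce conflict; the accept item [P' → P .] counts as a complete item here).

Augment with P' → P and build the canonical LR(0) collection (I0 = CLOSURE({[P' → . P]}), then GOTO on every symbol after a dot until no new states appear). It has 8 states:
  I0: { [P → . ) B], [P → . f f], [P → . num /], [P' → . P] }  — shift
  I1: { [B → .], [P → ) . B] }  — reduce
  I2: { [P' → P .] }  — accept
  I3: { [P → f . f] }  — shift
  I4: { [P → num . /] }  — shift
  I5: { [P → num / .] }  — reduce
  I6: { [P → f f .] }  — reduce
  I7: { [P → ) B .] }  — reduce

Every state is either a pure shift/goto state or contains exactly one complete item and nothing to shift — no conflicts. The grammar is LR(0).

Answer: Yes, the grammar is LR(0)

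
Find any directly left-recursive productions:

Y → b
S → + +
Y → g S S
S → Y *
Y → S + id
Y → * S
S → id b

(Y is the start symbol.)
No direct left recursion

Direct left recursion occurs when N → N α for some non-terminal N (the right-hand side begins with the left-hand side itself).

Y → b: starts with b
S → + +: starts with '+'
Y → g S S: starts with g
S → Y *: starts with Y
Y → S + id: starts with S
Y → * S: starts with '*'
S → id b: starts with id

No direct left recursion found.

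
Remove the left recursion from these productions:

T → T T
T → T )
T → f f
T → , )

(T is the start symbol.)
T is directly left-recursive. The standard transformation for
  A → A α₁ | ... | A α_m | β₁ | ... | β_n
is
  A  → β₁ A' | ... | β_n A'
  A' → α₁ A' | ... | α_m A' | ε

T → f f becomes T → f f T'
T → , ) becomes T → , ) T'
T → T T becomes T' → T T'
T → T ) becomes T' → ) T'
Add T' → ε

Resulting grammar:
T → f f T'
T → , ) T'
T' → T T'
T' → ) T'
T' → ε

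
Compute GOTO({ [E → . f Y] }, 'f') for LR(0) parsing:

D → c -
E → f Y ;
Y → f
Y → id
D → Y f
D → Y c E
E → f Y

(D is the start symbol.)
{ [E → f . Y], [Y → . f], [Y → . id] }

GOTO(I, 'f') = CLOSURE({ [A → αX.β] : [A → α.Xβ] ∈ I, X = 'f' })

Items with dot before 'f', with the dot advanced:
  [E → . f Y] → [E → f . Y]
Closure of the advanced items:
  [E → f . Y] has the dot before Y: add [Y → . f], [Y → . id]

GOTO = { [E → f . Y], [Y → . f], [Y → . id] }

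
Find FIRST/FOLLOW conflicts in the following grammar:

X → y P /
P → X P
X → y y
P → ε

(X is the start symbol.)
A FIRST/FOLLOW conflict occurs when a non-terminal N has a nullable alternative N → β (β ⇒* ε) and another alternative N → α with FIRST(α) ∩ FOLLOW(N) ≠ ∅: on such a lookahead the parser cannot decide between expanding α and letting N vanish via β.

Nullable non-terminals: P.
FIRST sets used below: FIRST(X) = { 'y' }

P: nullable alternative(s) P → ε; FOLLOW(P) = { '/' }
  P → X P: FIRST \ {ε} = { 'y' } — disjoint from FOLLOW(P)
  P → ε: FIRST \ {ε} = { } — this is the only nullable alternative, skip

X has no nullable alternative, so no FIRST/FOLLOW check is needed there.

No FIRST/FOLLOW conflicts found.

Answer: No FIRST/FOLLOW conflicts.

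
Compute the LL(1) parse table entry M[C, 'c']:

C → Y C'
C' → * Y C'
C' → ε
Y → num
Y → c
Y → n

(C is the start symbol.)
C → Y C'

To find M[C, 'c'], we find productions for C where 'c' is in the predict set (PREDICT(N → α) = (FIRST(α) \ {ε}) ∪ (FOLLOW(N) if α ⇒* ε)).

Relevant sets:
  FIRST(Y) = { 'c', 'n', 'num' }

C → Y C': PREDICT = { 'c', 'n', 'num' }
  'c' is in predict set, so this production goes in M[C, 'c']

M[C, 'c'] = C → Y C'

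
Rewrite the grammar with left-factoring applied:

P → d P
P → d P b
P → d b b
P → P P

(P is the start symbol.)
P → d P'
P' → P P''
P'' → ε
P'' → b
P' → b b
P → P P

Left-factoring transforms A → αβ₁ | αβ₂ into A → αA' and A' → β₁ | β₂
(α is the longest common prefix among the alternatives). Repeat until
no nonterminal has two alternatives with a common prefix.

Round 1: P has alternatives sharing prefix 'd'. Introduce P': P → d P'
  Add: P' → P
  Add: P' → P b
  Add: P' → b b

Round 2: P' has alternatives sharing prefix 'P'. Introduce P'': P' → P P''
  Add: P'' → ε
  Add: P'' → b

No remaining common prefixes — done.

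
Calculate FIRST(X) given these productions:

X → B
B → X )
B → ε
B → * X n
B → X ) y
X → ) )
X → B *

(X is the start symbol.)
{ ')', '*', ε }

FIRST sets of the other non-terminals involved (by the same procedure, iterated to a fixed point):
  FIRST(B) = { ')', '*', ε }

From X → B:
  - B is a non-terminal: add FIRST(B) \ {ε} = { ')', '*' }
    B is nullable and nothing follows, so the whole right-hand side can vanish: ε ∈ FIRST(X)
From X → ) ):
  - ')' is a terminal: add ')' and stop
From X → B *:
  - B is a non-terminal: add FIRST(B) \ {ε} = { ')', '*' }
    B is nullable, so continue to the next symbol
  - '*' is a terminal: add '*' and stop

Collecting: FIRST(X) = { ')', '*', ε }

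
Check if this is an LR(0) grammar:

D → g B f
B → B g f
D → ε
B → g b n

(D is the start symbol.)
Augment with D' → D and build the canonical LR(0) collection (I0 = CLOSURE({[D' → . D]}), then GOTO on every symbol after a dot until no new states appear). It has 10 states:
  I0: { [D → . g B f], [D → .], [D' → . D] }  — shift, reduce
  I1: { [D' → D .] }  — accept
  I2: { [B → . B g f], [B → . g b n], [D → g . B f] }  — shift
  I3: { [B → B . g f], [D → g B . f] }  — shift
  I4: { [B → g . b n] }  — shift
  I5: { [B → g b . n] }  — shift
  I6: { [B → g b n .] }  — reduce
  I7: { [D → g B f .] }  — reduce
  I8: { [B → B g . f] }  — shift
  I9: { [B → B g f .] }  — reduce

Conflict in state I0:
  Shift-reduce conflict between [D → .] and [D → . g B f]
So the grammar is NOT LR(0).

Answer: No. Shift-reduce conflict between [D → .] and [D → . g B f]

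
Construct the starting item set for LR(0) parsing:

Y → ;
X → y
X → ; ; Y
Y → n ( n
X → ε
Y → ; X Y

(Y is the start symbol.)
First, augment the grammar with Y' → Y
I₀ = CLOSURE({ [Y' → . Y] }):
  [Y' → . Y] has the dot before Y: add [Y → . ;], [Y → . n ( n], [Y → . ; X Y]
No further items can be added.

I₀ = { [Y → . ; X Y], [Y → . ;], [Y → . n ( n], [Y' → . Y] }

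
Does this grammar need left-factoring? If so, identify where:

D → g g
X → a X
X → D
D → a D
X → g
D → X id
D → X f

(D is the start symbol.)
Left-factoring is needed when two productions for the same non-terminal
share a common prefix on the right-hand side.

Productions for D:
  D → g g
  D → a D
  D → X id
  D → X f
Productions for X:
  X → a X
  X → D
  X → g

Found common prefix 'X' in productions for D

Answer: Yes, D has productions with common prefix 'X'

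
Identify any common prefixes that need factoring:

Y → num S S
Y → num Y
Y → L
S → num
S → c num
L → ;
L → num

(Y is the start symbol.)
Left-factoring is needed when two productions for the same non-terminal
share a common prefix on the right-hand side.

Productions for Y:
  Y → num S S
  Y → num Y
  Y → L
Productions for S:
  S → num
  S → c num
Productions for L:
  L → ;
  L → num

Found common prefix 'num' in productions for Y

Answer: Yes, Y has productions with common prefix 'num'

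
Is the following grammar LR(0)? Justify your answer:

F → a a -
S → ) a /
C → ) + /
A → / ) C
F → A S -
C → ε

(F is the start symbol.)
No. Shift-reduce conflict between [C → .] and [C → . ) + /]

A grammar is LR(0) if no state in the canonical LR(0) collection has:
  - both a shift item (dot before a terminal) and a complete item (shift-reduce conflict), or
  - two or more complete items (reduce-reduce conflict; the accept item [F' → F .] counts as a complete item here).

Augment with F' → F and build the canonical LR(0) collection (I0 = CLOSURE({[F' → . F]}), then GOTO on every symbol after a dot until no new states appear). It has 17 states:
  I0: { [A → . / ) C], [F → . A S -], [F → . a a -], [F' → . F] }  — shift
  I1: { [A → / . ) C] }  — shift
  I2: { [F → A . S -], [S → . ) a /] }  — shift
  I3: { [F' → F .] }  — accept
  I4: { [F → a . a -] }  — shift
  I5: { [F → a a . -] }  — shift
  I6: { [F → a a - .] }  — reduce
  I7: { [S → ) . a /] }  — shift
  I8: { [F → A S . -] }  — shift
  I9: { [F → A S - .] }  — reduce
  I10: { [S → ) a . /] }  — shift
  I11: { [S → ) a / .] }  — reduce
  I12: { [A → / ) . C], [C → . ) + /], [C → .] }  — shift, reduce
  I13: { [C → ) . + /] }  — shift
  I14: { [A → / ) C .] }  — reduce
  I15: { [C → ) + . /] }  — shift
  I16: { [C → ) + / .] }  — reduce

Conflict in state I12:
  Shift-reduce conflict between [C → .] and [C → . ) + /]
So the grammar is NOT LR(0).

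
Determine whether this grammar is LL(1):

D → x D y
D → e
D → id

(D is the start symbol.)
A grammar is LL(1) if for each non-terminal N with multiple productions, the predict sets of those productions are pairwise disjoint, where PREDICT(N → α) = (FIRST(α) \ {ε}) ∪ (FOLLOW(N) if α ⇒* ε).

For D:
  PREDICT(D → x D y) = { 'x' }
  PREDICT(D → e) = { 'e' }
  PREDICT(D → id) = { 'id' }

All predict sets are disjoint. The grammar IS LL(1).

Answer: Yes, the grammar is LL(1).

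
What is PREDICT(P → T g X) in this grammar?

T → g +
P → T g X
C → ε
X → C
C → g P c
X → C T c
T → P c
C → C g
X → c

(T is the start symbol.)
PREDICT(P → T g X) = (FIRST(RHS) \ {ε}) ∪ (FOLLOW(P) if ε ∈ FIRST(RHS), i.e. RHS ⇒* ε)
FIRST(T) = { 'g' }
FIRST(T g X) = { 'g' }
ε ∉ FIRST(T g X), so FOLLOW(P) is not added.
PREDICT(P → T g X) = { 'g' }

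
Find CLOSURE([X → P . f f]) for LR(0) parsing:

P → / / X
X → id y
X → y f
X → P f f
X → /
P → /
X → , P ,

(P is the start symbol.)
{ [X → P . f f] }

To compute CLOSURE, for each item [A → α.Bβ] where B is a non-terminal, add [B → .γ] for all productions B → γ; repeat for the newly added items until nothing changes.

Start with: [X → P . f f]
The dot precedes the terminal f, so nothing is added.

CLOSURE = { [X → P . f f] }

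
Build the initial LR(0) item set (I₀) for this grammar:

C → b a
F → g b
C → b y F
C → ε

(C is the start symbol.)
First, augment the grammar with C' → C
I₀ = CLOSURE({ [C' → . C] }):
  [C' → . C] has the dot before C: add [C → . b a], [C → . b y F], [C → .]
No further items can be added.

I₀ = { [C → . b a], [C → . b y F], [C → .], [C' → . C] }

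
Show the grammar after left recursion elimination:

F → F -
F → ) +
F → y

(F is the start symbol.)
F → ) + F'
F → y F'
F' → - F'
F' → ε

F is directly left-recursive. The standard transformation for
  A → A α₁ | ... | A α_m | β₁ | ... | β_n
is
  A  → β₁ A' | ... | β_n A'
  A' → α₁ A' | ... | α_m A' | ε

F → ) + becomes F → ) + F'
F → y becomes F → y F'
F → F - becomes F' → - F'
Add F' → ε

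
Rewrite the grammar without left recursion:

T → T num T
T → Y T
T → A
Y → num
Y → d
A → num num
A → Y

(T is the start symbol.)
T is directly left-recursive. The standard transformation for
  A → A α₁ | ... | A α_m | β₁ | ... | β_n
is
  A  → β₁ A' | ... | β_n A'
  A' → α₁ A' | ... | α_m A' | ε

T → Y T becomes T → Y T T'
T → A becomes T → A T'
T → T num T becomes T' → num T T'
Add T' → ε

Productions for other non-terminals are unchanged:
  Y → num
  Y → d
  A → num num
  A → Y

Resulting grammar:
T → Y T T'
T → A T'
T' → num T T'
T' → ε
Y → num
Y → d
A → num num
A → Y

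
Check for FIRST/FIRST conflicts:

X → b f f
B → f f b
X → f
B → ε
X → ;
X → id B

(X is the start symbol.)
Productions for X:
  X → b f f: FIRST = { 'b' }
  X → f: FIRST = { 'f' }
  X → ;: FIRST = { ';' }
  X → id B: FIRST = { 'id' }
Productions for B:
  B → f f b: FIRST = { 'f' }
  B → ε: FIRST = { ε }

All alternatives of each non-terminal have pairwise disjoint FIRST sets.

Answer: No FIRST/FIRST conflicts.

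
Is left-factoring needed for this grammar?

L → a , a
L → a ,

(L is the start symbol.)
Left-factoring is needed when two productions for the same non-terminal
share a common prefix on the right-hand side.

Productions for L:
  L → a , a
  L → a ,

Found common prefix 'a ,' in productions for L

Answer: Yes, L has productions with common prefix 'a ,'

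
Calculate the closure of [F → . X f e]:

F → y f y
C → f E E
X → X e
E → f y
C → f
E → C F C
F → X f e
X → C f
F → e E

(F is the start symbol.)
To compute CLOSURE, for each item [A → α.Bβ] where B is a non-terminal, add [B → .γ] for all productions B → γ; repeat for the newly added items until nothing changes.

Start with: [F → . X f e]
  [F → . X f e] has the dot before X: add [X → . X e], [X → . C f]
  [X → . C f] has the dot before C: add [C → . f E E], [C → . f]
No further items can be added.

CLOSURE = { [C → . f E E], [C → . f], [F → . X f e], [X → . C f], [X → . X e] }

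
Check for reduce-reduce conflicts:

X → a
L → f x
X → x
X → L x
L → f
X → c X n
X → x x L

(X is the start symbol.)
No reduce-reduce conflicts

A reduce-reduce conflict occurs when an LR(0) state has two complete items [A → α .] and [B → β .] — both call for a reduction, and with no lookahead the parser cannot choose between them.

Augment with X' → X and build the canonical LR(0) collection (I0 = CLOSURE({[X' → . X]}), then GOTO on every symbol after a dot until no new states appear). It has 13 states:
  I0: { [L → . f x], [L → . f], [X → . L x], [X → . a], [X → . c X n], [X → . x x L], [X → . x], [X' → . X] }  — shift
  I1: { [X → L . x] }  — shift
  I2: { [X' → X .] }  — accept
  I3: { [X → a .] }  — reduce
  I4: { [L → . f x], [L → . f], [X → . L x], [X → . a], [X → . c X n], [X → . x x L], [X → . x], [X → c . X n] }  — shift
  I5: { [L → f . x], [L → f .] }  — shift, reduce
  I6: { [X → x . x L], [X → x .] }  — shift, reduce
  I7: { [L → . f x], [L → . f], [X → x x . L] }  — shift
  I8: { [X → x x L .] }  — reduce
  I9: { [L → f x .] }  — reduce
  I10: { [X → c X . n] }  — shift
  I11: { [X → c X n .] }  — reduce
  I12: { [X → L x .] }  — reduce

No state contains more than one complete item.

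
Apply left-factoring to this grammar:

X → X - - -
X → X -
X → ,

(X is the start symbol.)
Left-factoring transforms A → αβ₁ | αβ₂ into A → αA' and A' → β₁ | β₂
(α is the longest common prefix among the alternatives). Repeat until
no nonterminal has two alternatives with a common prefix.

Round 1: X has alternatives sharing prefix 'X -'. Introduce X': X → X - X'
  Add: X' → - -
  Add: X' → ε

No remaining common prefixes — done.

Resulting grammar:
X → X - X'
X' → - -
X' → ε
X → ,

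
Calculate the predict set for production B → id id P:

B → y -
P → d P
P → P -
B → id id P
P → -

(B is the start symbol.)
{ 'id' }

PREDICT(B → id id P) = (FIRST(RHS) \ {ε}) ∪ (FOLLOW(B) if ε ∈ FIRST(RHS), i.e. RHS ⇒* ε)
FIRST(id id P) = { 'id' }
ε ∉ FIRST(id id P), so FOLLOW(B) is not added.
PREDICT(B → id id P) = { 'id' }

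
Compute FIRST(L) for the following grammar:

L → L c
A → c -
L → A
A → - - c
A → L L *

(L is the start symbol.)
FIRST sets of the other non-terminals involved (by the same procedure, iterated to a fixed point):
  FIRST(A) = { '-', 'c' }

From L → L c:
  - L is the symbol being defined: contributes nothing new
    L is not nullable, so stop
From L → A:
  - A is a non-terminal: add FIRST(A) \ {ε} = { '-', 'c' }
    A is not nullable, so stop

Collecting: FIRST(L) = { '-', 'c' }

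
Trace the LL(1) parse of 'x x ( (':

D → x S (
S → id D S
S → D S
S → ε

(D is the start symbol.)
LL(1) parsing maintains a stack (initially the start symbol over $) and the input. At each step: if the stack top is a terminal, match it against the current input token; if it is a non-terminal N, replace it with the RHS of M[N, lookahead] (the unique production whose predict set contains the lookahead).

Stack is shown with the top on the left.

Stack        Input      Action
------------------------------
D $          x x ( ( $  output D → x S (
x S ( $      x x ( ( $  match 'x'
S ( $        x ( ( $    output S → D S
D S ( $      x ( ( $    output D → x S (
x S ( S ( $  x ( ( $    match 'x'
S ( S ( $    ( ( $      output S → ε
( S ( $      ( ( $      match '('
S ( $        ( $        output S → ε
( $          ( $        match '('
$            $          accept

The string is accepted.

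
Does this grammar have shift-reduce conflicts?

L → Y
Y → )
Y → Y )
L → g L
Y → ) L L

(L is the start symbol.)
A shift-reduce conflict occurs when an LR(0) state has both:
  - a complete (reduce) item [A → α .] (dot at the end), and
  - a shift item [B → β . c γ] (dot before a terminal).

Augment with L' → L and build the canonical LR(0) collection (I0 = CLOSURE({[L' → . L]}), then GOTO on every symbol after a dot until no new states appear). It has 9 states:
  I0: { [L → . Y], [L → . g L], [L' → . L], [Y → . ) L L], [Y → . )], [Y → . Y )] }  — shift
  I1: { [L → . Y], [L → . g L], [Y → ) . L L], [Y → ) .], [Y → . ) L L], [Y → . )], [Y → . Y )] }  — shift, reduce
  I2: { [L' → L .] }  — accept
  I3: { [L → Y .], [Y → Y . )] }  — shift, reduce
  I4: { [L → . Y], [L → . g L], [L → g . L], [Y → . ) L L], [Y → . )], [Y → . Y )] }  — shift
  I5: { [L → g L .] }  — reduce
  I6: { [Y → Y ) .] }  — reduce
  I7: { [L → . Y], [L → . g L], [Y → ) L . L], [Y → . ) L L], [Y → . )], [Y → . Y )] }  — shift
  I8: { [Y → ) L L .] }  — reduce

I1 contains reduce item [Y → ) .] and shift items [L → . g L], [Y → . )], [Y → . ) L L] — shift-reduce conflict.
I3 contains reduce item [L → Y .] and shift item [Y → Y . )] — shift-reduce conflict.

Answer: Yes — I1: [Y → ) .] vs [L → . g L]; I3: [L → Y .] vs [Y → Y . )]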